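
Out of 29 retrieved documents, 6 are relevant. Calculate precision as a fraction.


Precision = relevant_retrieved / total_retrieved
= 6 / 29
= 6 / (6 + 23)
= 6/29

6/29


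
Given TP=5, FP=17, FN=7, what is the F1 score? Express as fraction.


F1 = 2 * P * R / (P + R)
P = TP/(TP+FP) = 5/22 = 5/22
R = TP/(TP+FN) = 5/12 = 5/12
2 * P * R = 2 * 5/22 * 5/12 = 25/132
P + R = 5/22 + 5/12 = 85/132
F1 = 25/132 / 85/132 = 5/17

5/17


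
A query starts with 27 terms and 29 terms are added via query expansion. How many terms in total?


Original terms: 27
Expansion terms: 29
Total = 27 + 29 = 56

56


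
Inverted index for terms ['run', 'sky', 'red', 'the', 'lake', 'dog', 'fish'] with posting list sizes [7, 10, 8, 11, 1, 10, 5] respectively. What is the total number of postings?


Summing posting list sizes:
'run': 7 postings
'sky': 10 postings
'red': 8 postings
'the': 11 postings
'lake': 1 postings
'dog': 10 postings
'fish': 5 postings
Total = 7 + 10 + 8 + 11 + 1 + 10 + 5 = 52

52


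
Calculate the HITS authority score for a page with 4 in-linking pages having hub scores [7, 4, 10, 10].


Authority = sum of hub scores of in-linkers
In-link 1: hub score = 7
In-link 2: hub score = 4
In-link 3: hub score = 10
In-link 4: hub score = 10
Authority = 7 + 4 + 10 + 10 = 31

31


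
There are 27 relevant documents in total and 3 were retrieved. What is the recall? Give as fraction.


Recall = retrieved_relevant / total_relevant
= 3 / 27
= 3 / (3 + 24)
= 1/9

1/9


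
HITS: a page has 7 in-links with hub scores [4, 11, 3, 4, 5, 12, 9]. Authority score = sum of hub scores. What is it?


Authority = sum of hub scores of in-linkers
In-link 1: hub score = 4
In-link 2: hub score = 11
In-link 3: hub score = 3
In-link 4: hub score = 4
In-link 5: hub score = 5
In-link 6: hub score = 12
In-link 7: hub score = 9
Authority = 4 + 11 + 3 + 4 + 5 + 12 + 9 = 48

48


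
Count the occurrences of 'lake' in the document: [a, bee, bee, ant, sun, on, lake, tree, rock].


Document has 9 words
Scanning for 'lake':
Found at positions: [6]
Count = 1

1


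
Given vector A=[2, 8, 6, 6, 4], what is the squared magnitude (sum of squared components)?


|A|^2 = sum of squared components
A[0]^2 = 2^2 = 4
A[1]^2 = 8^2 = 64
A[2]^2 = 6^2 = 36
A[3]^2 = 6^2 = 36
A[4]^2 = 4^2 = 16
Sum = 4 + 64 + 36 + 36 + 16 = 156

156


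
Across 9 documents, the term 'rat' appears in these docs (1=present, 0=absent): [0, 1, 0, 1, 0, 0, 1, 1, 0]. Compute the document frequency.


Checking each document for 'rat':
Doc 1: absent
Doc 2: present
Doc 3: absent
Doc 4: present
Doc 5: absent
Doc 6: absent
Doc 7: present
Doc 8: present
Doc 9: absent
df = sum of presences = 0 + 1 + 0 + 1 + 0 + 0 + 1 + 1 + 0 = 4

4


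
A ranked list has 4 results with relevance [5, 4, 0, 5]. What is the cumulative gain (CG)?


Cumulative Gain = sum of relevance scores
Position 1: rel=5, running sum=5
Position 2: rel=4, running sum=9
Position 3: rel=0, running sum=9
Position 4: rel=5, running sum=14
CG = 14

14


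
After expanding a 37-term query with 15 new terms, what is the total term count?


Original terms: 37
Expansion terms: 15
Total = 37 + 15 = 52

52


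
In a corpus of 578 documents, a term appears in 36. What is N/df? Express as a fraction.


IDF ratio = N / df
= 578 / 36
= 289/18

289/18


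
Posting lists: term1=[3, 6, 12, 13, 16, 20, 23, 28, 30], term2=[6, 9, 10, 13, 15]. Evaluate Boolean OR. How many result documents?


Boolean OR: find union of posting lists
term1 docs: [3, 6, 12, 13, 16, 20, 23, 28, 30]
term2 docs: [6, 9, 10, 13, 15]
Union: [3, 6, 9, 10, 12, 13, 15, 16, 20, 23, 28, 30]
|union| = 12

12


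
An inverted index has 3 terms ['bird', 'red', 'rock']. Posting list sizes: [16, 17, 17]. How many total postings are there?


Summing posting list sizes:
'bird': 16 postings
'red': 17 postings
'rock': 17 postings
Total = 16 + 17 + 17 = 50

50


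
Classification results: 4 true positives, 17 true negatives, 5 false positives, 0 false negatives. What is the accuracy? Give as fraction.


Accuracy = (TP + TN) / (TP + TN + FP + FN)
TP + TN = 4 + 17 = 21
Total = 4 + 17 + 5 + 0 = 26
Accuracy = 21 / 26 = 21/26

21/26


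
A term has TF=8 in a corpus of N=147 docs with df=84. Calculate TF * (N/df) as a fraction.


TF * (N/df)
= 8 * (147/84)
= 8 * 7/4
= 14

14


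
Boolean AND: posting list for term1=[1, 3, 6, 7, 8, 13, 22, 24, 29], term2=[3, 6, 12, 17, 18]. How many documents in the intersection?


Boolean AND: find intersection of posting lists
term1 docs: [1, 3, 6, 7, 8, 13, 22, 24, 29]
term2 docs: [3, 6, 12, 17, 18]
Intersection: [3, 6]
|intersection| = 2

2


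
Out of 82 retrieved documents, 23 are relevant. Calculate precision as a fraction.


Precision = relevant_retrieved / total_retrieved
= 23 / 82
= 23 / (23 + 59)
= 23/82

23/82


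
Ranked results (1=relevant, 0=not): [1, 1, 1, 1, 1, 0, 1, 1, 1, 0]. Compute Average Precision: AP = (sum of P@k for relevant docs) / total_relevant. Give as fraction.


Computing P@k for each relevant position:
Position 1: relevant, P@1 = 1/1 = 1
Position 2: relevant, P@2 = 2/2 = 1
Position 3: relevant, P@3 = 3/3 = 1
Position 4: relevant, P@4 = 4/4 = 1
Position 5: relevant, P@5 = 5/5 = 1
Position 6: not relevant
Position 7: relevant, P@7 = 6/7 = 6/7
Position 8: relevant, P@8 = 7/8 = 7/8
Position 9: relevant, P@9 = 8/9 = 8/9
Position 10: not relevant
Sum of P@k = 1 + 1 + 1 + 1 + 1 + 6/7 + 7/8 + 8/9 = 3841/504
AP = 3841/504 / 8 = 3841/4032

3841/4032


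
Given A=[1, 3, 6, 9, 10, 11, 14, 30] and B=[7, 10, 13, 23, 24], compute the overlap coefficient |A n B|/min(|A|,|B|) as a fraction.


A intersect B = [10]
|A intersect B| = 1
min(|A|, |B|) = min(8, 5) = 5
Overlap = 1 / 5 = 1/5

1/5


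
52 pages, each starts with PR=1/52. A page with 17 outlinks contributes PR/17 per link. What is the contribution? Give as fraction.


Initial PR = 1/52 = 1/52
Outlinks = 17
Contribution per link = PR / outlinks
= 1/52 / 17
= 1/884

1/884


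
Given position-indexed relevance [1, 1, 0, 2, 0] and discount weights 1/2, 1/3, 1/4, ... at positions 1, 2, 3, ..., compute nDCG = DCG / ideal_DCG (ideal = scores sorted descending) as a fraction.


Position discount weights w_i = 1/(i+1) for i=1..5:
Weights = [1/2, 1/3, 1/4, 1/5, 1/6]
Actual relevance: [1, 1, 0, 2, 0]
DCG = 1/2 + 1/3 + 0/4 + 2/5 + 0/6 = 37/30
Ideal relevance (sorted desc): [2, 1, 1, 0, 0]
Ideal DCG = 2/2 + 1/3 + 1/4 + 0/5 + 0/6 = 19/12
nDCG = DCG / ideal_DCG = 37/30 / 19/12 = 74/95

74/95


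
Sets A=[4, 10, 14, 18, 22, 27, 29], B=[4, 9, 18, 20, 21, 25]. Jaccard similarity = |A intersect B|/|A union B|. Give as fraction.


A intersect B = [4, 18]
|A intersect B| = 2
A union B = [4, 9, 10, 14, 18, 20, 21, 22, 25, 27, 29]
|A union B| = 11
Jaccard = 2/11 = 2/11

2/11


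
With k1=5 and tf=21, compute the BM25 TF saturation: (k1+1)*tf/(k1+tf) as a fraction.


BM25 TF component = (k1+1)*tf / (k1+tf)
k1 = 5, tf = 21
Numerator = (5+1)*21 = 126
Denominator = 5 + 21 = 26
= 126/26 = 63/13

63/13


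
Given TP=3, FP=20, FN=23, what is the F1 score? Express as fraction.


F1 = 2 * P * R / (P + R)
P = TP/(TP+FP) = 3/23 = 3/23
R = TP/(TP+FN) = 3/26 = 3/26
2 * P * R = 2 * 3/23 * 3/26 = 9/299
P + R = 3/23 + 3/26 = 147/598
F1 = 9/299 / 147/598 = 6/49

6/49


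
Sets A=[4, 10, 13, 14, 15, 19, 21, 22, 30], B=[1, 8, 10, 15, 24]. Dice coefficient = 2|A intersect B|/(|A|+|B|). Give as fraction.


A intersect B = [10, 15]
|A intersect B| = 2
|A| = 9, |B| = 5
Dice = 2*2 / (9+5)
= 4 / 14 = 2/7

2/7


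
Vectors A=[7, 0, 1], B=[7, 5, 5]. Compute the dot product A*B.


Dot product = sum of element-wise products
A[0]*B[0] = 7*7 = 49
A[1]*B[1] = 0*5 = 0
A[2]*B[2] = 1*5 = 5
Sum = 49 + 0 + 5 = 54

54


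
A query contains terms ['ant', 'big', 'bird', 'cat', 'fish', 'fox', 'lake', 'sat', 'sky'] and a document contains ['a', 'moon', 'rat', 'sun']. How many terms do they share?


Query terms: ['ant', 'big', 'bird', 'cat', 'fish', 'fox', 'lake', 'sat', 'sky']
Document terms: ['a', 'moon', 'rat', 'sun']
Common terms: []
Overlap count = 0

0


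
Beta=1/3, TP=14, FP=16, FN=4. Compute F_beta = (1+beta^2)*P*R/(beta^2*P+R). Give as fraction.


P = TP/(TP+FP) = 14/30 = 7/15
R = TP/(TP+FN) = 14/18 = 7/9
beta^2 = 1/3^2 = 1/9
(1 + beta^2) = 10/9
Numerator = (1+beta^2)*P*R = 98/243
Denominator = beta^2*P + R = 7/135 + 7/9 = 112/135
F_beta = 35/72

35/72


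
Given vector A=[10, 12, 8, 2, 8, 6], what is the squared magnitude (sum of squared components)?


|A|^2 = sum of squared components
A[0]^2 = 10^2 = 100
A[1]^2 = 12^2 = 144
A[2]^2 = 8^2 = 64
A[3]^2 = 2^2 = 4
A[4]^2 = 8^2 = 64
A[5]^2 = 6^2 = 36
Sum = 100 + 144 + 64 + 4 + 64 + 36 = 412

412


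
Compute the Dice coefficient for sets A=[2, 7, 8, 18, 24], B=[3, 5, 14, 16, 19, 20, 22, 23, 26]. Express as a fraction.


A intersect B = []
|A intersect B| = 0
|A| = 5, |B| = 9
Dice = 2*0 / (5+9)
= 0 / 14 = 0

0


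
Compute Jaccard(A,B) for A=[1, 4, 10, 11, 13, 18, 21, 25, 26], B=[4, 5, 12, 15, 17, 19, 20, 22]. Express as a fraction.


A intersect B = [4]
|A intersect B| = 1
A union B = [1, 4, 5, 10, 11, 12, 13, 15, 17, 18, 19, 20, 21, 22, 25, 26]
|A union B| = 16
Jaccard = 1/16 = 1/16

1/16


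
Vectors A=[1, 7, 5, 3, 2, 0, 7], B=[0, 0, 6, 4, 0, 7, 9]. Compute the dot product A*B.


Dot product = sum of element-wise products
A[0]*B[0] = 1*0 = 0
A[1]*B[1] = 7*0 = 0
A[2]*B[2] = 5*6 = 30
A[3]*B[3] = 3*4 = 12
A[4]*B[4] = 2*0 = 0
A[5]*B[5] = 0*7 = 0
A[6]*B[6] = 7*9 = 63
Sum = 0 + 0 + 30 + 12 + 0 + 0 + 63 = 105

105


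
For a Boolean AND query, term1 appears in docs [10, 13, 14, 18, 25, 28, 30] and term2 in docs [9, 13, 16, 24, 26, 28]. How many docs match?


Boolean AND: find intersection of posting lists
term1 docs: [10, 13, 14, 18, 25, 28, 30]
term2 docs: [9, 13, 16, 24, 26, 28]
Intersection: [13, 28]
|intersection| = 2

2


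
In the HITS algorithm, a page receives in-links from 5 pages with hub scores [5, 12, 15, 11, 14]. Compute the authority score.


Authority = sum of hub scores of in-linkers
In-link 1: hub score = 5
In-link 2: hub score = 12
In-link 3: hub score = 15
In-link 4: hub score = 11
In-link 5: hub score = 14
Authority = 5 + 12 + 15 + 11 + 14 = 57

57


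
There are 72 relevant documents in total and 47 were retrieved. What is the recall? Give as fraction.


Recall = retrieved_relevant / total_relevant
= 47 / 72
= 47 / (47 + 25)
= 47/72

47/72


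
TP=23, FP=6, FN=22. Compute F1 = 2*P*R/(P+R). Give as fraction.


F1 = 2 * P * R / (P + R)
P = TP/(TP+FP) = 23/29 = 23/29
R = TP/(TP+FN) = 23/45 = 23/45
2 * P * R = 2 * 23/29 * 23/45 = 1058/1305
P + R = 23/29 + 23/45 = 1702/1305
F1 = 1058/1305 / 1702/1305 = 23/37

23/37


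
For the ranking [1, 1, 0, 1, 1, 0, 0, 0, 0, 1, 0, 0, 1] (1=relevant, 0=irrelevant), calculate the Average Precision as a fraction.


Computing P@k for each relevant position:
Position 1: relevant, P@1 = 1/1 = 1
Position 2: relevant, P@2 = 2/2 = 1
Position 3: not relevant
Position 4: relevant, P@4 = 3/4 = 3/4
Position 5: relevant, P@5 = 4/5 = 4/5
Position 6: not relevant
Position 7: not relevant
Position 8: not relevant
Position 9: not relevant
Position 10: relevant, P@10 = 5/10 = 1/2
Position 11: not relevant
Position 12: not relevant
Position 13: relevant, P@13 = 6/13 = 6/13
Sum of P@k = 1 + 1 + 3/4 + 4/5 + 1/2 + 6/13 = 1173/260
AP = 1173/260 / 6 = 391/520

391/520


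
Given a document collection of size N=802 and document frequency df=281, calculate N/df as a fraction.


IDF ratio = N / df
= 802 / 281
= 802/281

802/281


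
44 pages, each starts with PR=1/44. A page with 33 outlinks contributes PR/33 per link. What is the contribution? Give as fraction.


Initial PR = 1/44 = 1/44
Outlinks = 33
Contribution per link = PR / outlinks
= 1/44 / 33
= 1/1452

1/1452


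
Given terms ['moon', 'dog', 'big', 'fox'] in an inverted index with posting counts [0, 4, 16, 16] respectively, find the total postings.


Summing posting list sizes:
'moon': 0 postings
'dog': 4 postings
'big': 16 postings
'fox': 16 postings
Total = 0 + 4 + 16 + 16 = 36

36


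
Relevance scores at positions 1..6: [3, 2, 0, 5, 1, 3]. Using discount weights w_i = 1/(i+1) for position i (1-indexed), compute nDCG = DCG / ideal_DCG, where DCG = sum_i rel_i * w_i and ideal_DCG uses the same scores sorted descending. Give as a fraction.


Position discount weights w_i = 1/(i+1) for i=1..6:
Weights = [1/2, 1/3, 1/4, 1/5, 1/6, 1/7]
Actual relevance: [3, 2, 0, 5, 1, 3]
DCG = 3/2 + 2/3 + 0/4 + 5/5 + 1/6 + 3/7 = 79/21
Ideal relevance (sorted desc): [5, 3, 3, 2, 1, 0]
Ideal DCG = 5/2 + 3/3 + 3/4 + 2/5 + 1/6 + 0/7 = 289/60
nDCG = DCG / ideal_DCG = 79/21 / 289/60 = 1580/2023

1580/2023


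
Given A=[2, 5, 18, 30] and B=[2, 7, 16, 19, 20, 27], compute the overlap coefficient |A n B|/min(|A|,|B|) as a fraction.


A intersect B = [2]
|A intersect B| = 1
min(|A|, |B|) = min(4, 6) = 4
Overlap = 1 / 4 = 1/4

1/4


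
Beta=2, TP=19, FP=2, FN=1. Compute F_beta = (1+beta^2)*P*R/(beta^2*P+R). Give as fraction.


P = TP/(TP+FP) = 19/21 = 19/21
R = TP/(TP+FN) = 19/20 = 19/20
beta^2 = 2^2 = 4
(1 + beta^2) = 5
Numerator = (1+beta^2)*P*R = 361/84
Denominator = beta^2*P + R = 76/21 + 19/20 = 1919/420
F_beta = 95/101

95/101


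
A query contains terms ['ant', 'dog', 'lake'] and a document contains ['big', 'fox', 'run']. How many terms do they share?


Query terms: ['ant', 'dog', 'lake']
Document terms: ['big', 'fox', 'run']
Common terms: []
Overlap count = 0

0


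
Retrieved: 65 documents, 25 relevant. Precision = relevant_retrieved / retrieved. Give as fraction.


Precision = relevant_retrieved / total_retrieved
= 25 / 65
= 25 / (25 + 40)
= 5/13

5/13


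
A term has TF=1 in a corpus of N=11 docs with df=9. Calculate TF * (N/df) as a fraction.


TF * (N/df)
= 1 * (11/9)
= 1 * 11/9
= 11/9

11/9


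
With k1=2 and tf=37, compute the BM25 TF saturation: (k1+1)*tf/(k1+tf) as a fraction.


BM25 TF component = (k1+1)*tf / (k1+tf)
k1 = 2, tf = 37
Numerator = (2+1)*37 = 111
Denominator = 2 + 37 = 39
= 111/39 = 37/13

37/13


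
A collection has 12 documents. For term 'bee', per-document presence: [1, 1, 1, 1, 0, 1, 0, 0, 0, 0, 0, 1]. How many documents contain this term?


Checking each document for 'bee':
Doc 1: present
Doc 2: present
Doc 3: present
Doc 4: present
Doc 5: absent
Doc 6: present
Doc 7: absent
Doc 8: absent
Doc 9: absent
Doc 10: absent
Doc 11: absent
Doc 12: present
df = sum of presences = 1 + 1 + 1 + 1 + 0 + 1 + 0 + 0 + 0 + 0 + 0 + 1 = 6

6


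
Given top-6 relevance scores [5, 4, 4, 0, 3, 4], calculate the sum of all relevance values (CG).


Cumulative Gain = sum of relevance scores
Position 1: rel=5, running sum=5
Position 2: rel=4, running sum=9
Position 3: rel=4, running sum=13
Position 4: rel=0, running sum=13
Position 5: rel=3, running sum=16
Position 6: rel=4, running sum=20
CG = 20

20


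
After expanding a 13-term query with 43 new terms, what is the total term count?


Original terms: 13
Expansion terms: 43
Total = 13 + 43 = 56

56


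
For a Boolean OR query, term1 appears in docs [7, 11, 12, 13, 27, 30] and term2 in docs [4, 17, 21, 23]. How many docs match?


Boolean OR: find union of posting lists
term1 docs: [7, 11, 12, 13, 27, 30]
term2 docs: [4, 17, 21, 23]
Union: [4, 7, 11, 12, 13, 17, 21, 23, 27, 30]
|union| = 10

10


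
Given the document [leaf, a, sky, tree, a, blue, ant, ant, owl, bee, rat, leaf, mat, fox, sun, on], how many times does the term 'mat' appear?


Document has 16 words
Scanning for 'mat':
Found at positions: [12]
Count = 1

1


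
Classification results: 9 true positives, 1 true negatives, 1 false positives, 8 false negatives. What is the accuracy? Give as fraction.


Accuracy = (TP + TN) / (TP + TN + FP + FN)
TP + TN = 9 + 1 = 10
Total = 9 + 1 + 1 + 8 = 19
Accuracy = 10 / 19 = 10/19

10/19


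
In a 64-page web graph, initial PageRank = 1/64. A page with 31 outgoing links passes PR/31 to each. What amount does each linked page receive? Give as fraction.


Initial PR = 1/64 = 1/64
Outlinks = 31
Contribution per link = PR / outlinks
= 1/64 / 31
= 1/1984

1/1984


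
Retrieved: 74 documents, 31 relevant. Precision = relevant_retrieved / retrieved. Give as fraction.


Precision = relevant_retrieved / total_retrieved
= 31 / 74
= 31 / (31 + 43)
= 31/74

31/74


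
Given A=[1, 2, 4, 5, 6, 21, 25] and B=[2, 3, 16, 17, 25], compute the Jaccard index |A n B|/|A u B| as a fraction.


A intersect B = [2, 25]
|A intersect B| = 2
A union B = [1, 2, 3, 4, 5, 6, 16, 17, 21, 25]
|A union B| = 10
Jaccard = 2/10 = 1/5

1/5


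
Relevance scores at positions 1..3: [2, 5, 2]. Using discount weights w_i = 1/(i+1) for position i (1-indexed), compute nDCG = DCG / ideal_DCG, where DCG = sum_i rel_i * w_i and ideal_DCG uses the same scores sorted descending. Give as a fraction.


Position discount weights w_i = 1/(i+1) for i=1..3:
Weights = [1/2, 1/3, 1/4]
Actual relevance: [2, 5, 2]
DCG = 2/2 + 5/3 + 2/4 = 19/6
Ideal relevance (sorted desc): [5, 2, 2]
Ideal DCG = 5/2 + 2/3 + 2/4 = 11/3
nDCG = DCG / ideal_DCG = 19/6 / 11/3 = 19/22

19/22


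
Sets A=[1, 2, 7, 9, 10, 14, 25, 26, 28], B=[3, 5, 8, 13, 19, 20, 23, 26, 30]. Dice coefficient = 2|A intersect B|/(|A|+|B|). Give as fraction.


A intersect B = [26]
|A intersect B| = 1
|A| = 9, |B| = 9
Dice = 2*1 / (9+9)
= 2 / 18 = 1/9

1/9


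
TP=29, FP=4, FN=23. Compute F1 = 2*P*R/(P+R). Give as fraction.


F1 = 2 * P * R / (P + R)
P = TP/(TP+FP) = 29/33 = 29/33
R = TP/(TP+FN) = 29/52 = 29/52
2 * P * R = 2 * 29/33 * 29/52 = 841/858
P + R = 29/33 + 29/52 = 2465/1716
F1 = 841/858 / 2465/1716 = 58/85

58/85


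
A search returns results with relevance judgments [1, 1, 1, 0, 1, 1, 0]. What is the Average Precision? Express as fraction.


Computing P@k for each relevant position:
Position 1: relevant, P@1 = 1/1 = 1
Position 2: relevant, P@2 = 2/2 = 1
Position 3: relevant, P@3 = 3/3 = 1
Position 4: not relevant
Position 5: relevant, P@5 = 4/5 = 4/5
Position 6: relevant, P@6 = 5/6 = 5/6
Position 7: not relevant
Sum of P@k = 1 + 1 + 1 + 4/5 + 5/6 = 139/30
AP = 139/30 / 5 = 139/150

139/150


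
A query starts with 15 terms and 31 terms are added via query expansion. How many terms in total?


Original terms: 15
Expansion terms: 31
Total = 15 + 31 = 46

46


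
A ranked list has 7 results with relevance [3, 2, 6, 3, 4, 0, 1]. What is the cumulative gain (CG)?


Cumulative Gain = sum of relevance scores
Position 1: rel=3, running sum=3
Position 2: rel=2, running sum=5
Position 3: rel=6, running sum=11
Position 4: rel=3, running sum=14
Position 5: rel=4, running sum=18
Position 6: rel=0, running sum=18
Position 7: rel=1, running sum=19
CG = 19

19


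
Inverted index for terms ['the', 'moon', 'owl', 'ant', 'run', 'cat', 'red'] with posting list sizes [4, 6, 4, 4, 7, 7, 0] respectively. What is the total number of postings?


Summing posting list sizes:
'the': 4 postings
'moon': 6 postings
'owl': 4 postings
'ant': 4 postings
'run': 7 postings
'cat': 7 postings
'red': 0 postings
Total = 4 + 6 + 4 + 4 + 7 + 7 + 0 = 32

32


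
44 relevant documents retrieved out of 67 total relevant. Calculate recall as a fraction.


Recall = retrieved_relevant / total_relevant
= 44 / 67
= 44 / (44 + 23)
= 44/67

44/67


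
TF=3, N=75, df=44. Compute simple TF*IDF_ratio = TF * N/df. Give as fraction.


TF * (N/df)
= 3 * (75/44)
= 3 * 75/44
= 225/44

225/44


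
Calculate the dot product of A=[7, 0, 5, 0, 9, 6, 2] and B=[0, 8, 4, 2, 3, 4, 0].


Dot product = sum of element-wise products
A[0]*B[0] = 7*0 = 0
A[1]*B[1] = 0*8 = 0
A[2]*B[2] = 5*4 = 20
A[3]*B[3] = 0*2 = 0
A[4]*B[4] = 9*3 = 27
A[5]*B[5] = 6*4 = 24
A[6]*B[6] = 2*0 = 0
Sum = 0 + 0 + 20 + 0 + 27 + 24 + 0 = 71

71


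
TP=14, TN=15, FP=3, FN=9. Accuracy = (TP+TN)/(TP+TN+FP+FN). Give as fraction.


Accuracy = (TP + TN) / (TP + TN + FP + FN)
TP + TN = 14 + 15 = 29
Total = 14 + 15 + 3 + 9 = 41
Accuracy = 29 / 41 = 29/41

29/41


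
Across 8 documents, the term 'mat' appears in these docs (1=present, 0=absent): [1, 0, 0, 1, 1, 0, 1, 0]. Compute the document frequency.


Checking each document for 'mat':
Doc 1: present
Doc 2: absent
Doc 3: absent
Doc 4: present
Doc 5: present
Doc 6: absent
Doc 7: present
Doc 8: absent
df = sum of presences = 1 + 0 + 0 + 1 + 1 + 0 + 1 + 0 = 4

4


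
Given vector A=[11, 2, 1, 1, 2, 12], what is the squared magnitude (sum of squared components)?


|A|^2 = sum of squared components
A[0]^2 = 11^2 = 121
A[1]^2 = 2^2 = 4
A[2]^2 = 1^2 = 1
A[3]^2 = 1^2 = 1
A[4]^2 = 2^2 = 4
A[5]^2 = 12^2 = 144
Sum = 121 + 4 + 1 + 1 + 4 + 144 = 275

275


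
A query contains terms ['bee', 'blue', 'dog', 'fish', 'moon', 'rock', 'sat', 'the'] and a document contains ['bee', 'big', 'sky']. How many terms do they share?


Query terms: ['bee', 'blue', 'dog', 'fish', 'moon', 'rock', 'sat', 'the']
Document terms: ['bee', 'big', 'sky']
Common terms: ['bee']
Overlap count = 1

1


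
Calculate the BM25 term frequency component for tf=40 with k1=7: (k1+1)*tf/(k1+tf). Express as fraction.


BM25 TF component = (k1+1)*tf / (k1+tf)
k1 = 7, tf = 40
Numerator = (7+1)*40 = 320
Denominator = 7 + 40 = 47
= 320/47 = 320/47

320/47


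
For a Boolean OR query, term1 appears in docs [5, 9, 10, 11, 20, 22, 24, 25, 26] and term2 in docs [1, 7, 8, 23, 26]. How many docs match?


Boolean OR: find union of posting lists
term1 docs: [5, 9, 10, 11, 20, 22, 24, 25, 26]
term2 docs: [1, 7, 8, 23, 26]
Union: [1, 5, 7, 8, 9, 10, 11, 20, 22, 23, 24, 25, 26]
|union| = 13

13


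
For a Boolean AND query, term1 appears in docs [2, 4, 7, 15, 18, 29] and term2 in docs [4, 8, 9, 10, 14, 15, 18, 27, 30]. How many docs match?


Boolean AND: find intersection of posting lists
term1 docs: [2, 4, 7, 15, 18, 29]
term2 docs: [4, 8, 9, 10, 14, 15, 18, 27, 30]
Intersection: [4, 15, 18]
|intersection| = 3

3


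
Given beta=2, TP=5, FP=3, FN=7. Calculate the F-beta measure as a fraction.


P = TP/(TP+FP) = 5/8 = 5/8
R = TP/(TP+FN) = 5/12 = 5/12
beta^2 = 2^2 = 4
(1 + beta^2) = 5
Numerator = (1+beta^2)*P*R = 125/96
Denominator = beta^2*P + R = 5/2 + 5/12 = 35/12
F_beta = 25/56

25/56


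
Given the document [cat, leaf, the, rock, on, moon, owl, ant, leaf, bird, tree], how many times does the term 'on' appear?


Document has 11 words
Scanning for 'on':
Found at positions: [4]
Count = 1

1


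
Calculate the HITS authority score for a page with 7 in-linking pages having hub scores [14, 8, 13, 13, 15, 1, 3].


Authority = sum of hub scores of in-linkers
In-link 1: hub score = 14
In-link 2: hub score = 8
In-link 3: hub score = 13
In-link 4: hub score = 13
In-link 5: hub score = 15
In-link 6: hub score = 1
In-link 7: hub score = 3
Authority = 14 + 8 + 13 + 13 + 15 + 1 + 3 = 67

67


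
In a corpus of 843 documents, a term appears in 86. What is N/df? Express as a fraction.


IDF ratio = N / df
= 843 / 86
= 843/86

843/86


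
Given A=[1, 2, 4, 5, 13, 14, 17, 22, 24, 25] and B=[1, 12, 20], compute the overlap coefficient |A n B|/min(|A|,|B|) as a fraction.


A intersect B = [1]
|A intersect B| = 1
min(|A|, |B|) = min(10, 3) = 3
Overlap = 1 / 3 = 1/3

1/3


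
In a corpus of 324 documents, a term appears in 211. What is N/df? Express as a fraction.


IDF ratio = N / df
= 324 / 211
= 324/211

324/211


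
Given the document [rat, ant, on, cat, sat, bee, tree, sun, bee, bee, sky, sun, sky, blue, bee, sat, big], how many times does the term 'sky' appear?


Document has 17 words
Scanning for 'sky':
Found at positions: [10, 12]
Count = 2

2


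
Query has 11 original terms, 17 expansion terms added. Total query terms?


Original terms: 11
Expansion terms: 17
Total = 11 + 17 = 28

28


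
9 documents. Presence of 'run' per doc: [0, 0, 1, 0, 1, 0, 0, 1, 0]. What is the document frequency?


Checking each document for 'run':
Doc 1: absent
Doc 2: absent
Doc 3: present
Doc 4: absent
Doc 5: present
Doc 6: absent
Doc 7: absent
Doc 8: present
Doc 9: absent
df = sum of presences = 0 + 0 + 1 + 0 + 1 + 0 + 0 + 1 + 0 = 3

3


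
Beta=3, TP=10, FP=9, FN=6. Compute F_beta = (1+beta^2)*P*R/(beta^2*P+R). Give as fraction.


P = TP/(TP+FP) = 10/19 = 10/19
R = TP/(TP+FN) = 10/16 = 5/8
beta^2 = 3^2 = 9
(1 + beta^2) = 10
Numerator = (1+beta^2)*P*R = 125/38
Denominator = beta^2*P + R = 90/19 + 5/8 = 815/152
F_beta = 100/163

100/163


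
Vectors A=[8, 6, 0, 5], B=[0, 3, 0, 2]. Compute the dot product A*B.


Dot product = sum of element-wise products
A[0]*B[0] = 8*0 = 0
A[1]*B[1] = 6*3 = 18
A[2]*B[2] = 0*0 = 0
A[3]*B[3] = 5*2 = 10
Sum = 0 + 18 + 0 + 10 = 28

28


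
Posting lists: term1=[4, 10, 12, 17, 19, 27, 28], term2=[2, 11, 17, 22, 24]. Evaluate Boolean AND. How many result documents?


Boolean AND: find intersection of posting lists
term1 docs: [4, 10, 12, 17, 19, 27, 28]
term2 docs: [2, 11, 17, 22, 24]
Intersection: [17]
|intersection| = 1

1


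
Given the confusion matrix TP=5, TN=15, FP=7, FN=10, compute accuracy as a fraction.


Accuracy = (TP + TN) / (TP + TN + FP + FN)
TP + TN = 5 + 15 = 20
Total = 5 + 15 + 7 + 10 = 37
Accuracy = 20 / 37 = 20/37

20/37


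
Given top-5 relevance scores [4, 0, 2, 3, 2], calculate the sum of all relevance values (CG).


Cumulative Gain = sum of relevance scores
Position 1: rel=4, running sum=4
Position 2: rel=0, running sum=4
Position 3: rel=2, running sum=6
Position 4: rel=3, running sum=9
Position 5: rel=2, running sum=11
CG = 11

11


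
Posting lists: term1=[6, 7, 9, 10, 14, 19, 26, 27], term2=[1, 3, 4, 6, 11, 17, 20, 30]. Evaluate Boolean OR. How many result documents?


Boolean OR: find union of posting lists
term1 docs: [6, 7, 9, 10, 14, 19, 26, 27]
term2 docs: [1, 3, 4, 6, 11, 17, 20, 30]
Union: [1, 3, 4, 6, 7, 9, 10, 11, 14, 17, 19, 20, 26, 27, 30]
|union| = 15

15


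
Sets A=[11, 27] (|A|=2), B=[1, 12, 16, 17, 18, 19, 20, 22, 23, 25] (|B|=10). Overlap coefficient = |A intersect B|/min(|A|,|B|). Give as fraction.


A intersect B = []
|A intersect B| = 0
min(|A|, |B|) = min(2, 10) = 2
Overlap = 0 / 2 = 0

0


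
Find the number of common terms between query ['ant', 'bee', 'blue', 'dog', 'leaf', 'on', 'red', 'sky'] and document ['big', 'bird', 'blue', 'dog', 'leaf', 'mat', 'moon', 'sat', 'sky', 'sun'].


Query terms: ['ant', 'bee', 'blue', 'dog', 'leaf', 'on', 'red', 'sky']
Document terms: ['big', 'bird', 'blue', 'dog', 'leaf', 'mat', 'moon', 'sat', 'sky', 'sun']
Common terms: ['blue', 'dog', 'leaf', 'sky']
Overlap count = 4

4


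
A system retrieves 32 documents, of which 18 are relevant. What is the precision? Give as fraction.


Precision = relevant_retrieved / total_retrieved
= 18 / 32
= 18 / (18 + 14)
= 9/16

9/16


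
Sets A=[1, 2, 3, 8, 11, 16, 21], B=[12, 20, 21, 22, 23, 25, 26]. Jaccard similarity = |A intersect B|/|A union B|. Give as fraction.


A intersect B = [21]
|A intersect B| = 1
A union B = [1, 2, 3, 8, 11, 12, 16, 20, 21, 22, 23, 25, 26]
|A union B| = 13
Jaccard = 1/13 = 1/13

1/13


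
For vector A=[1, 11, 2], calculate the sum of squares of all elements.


|A|^2 = sum of squared components
A[0]^2 = 1^2 = 1
A[1]^2 = 11^2 = 121
A[2]^2 = 2^2 = 4
Sum = 1 + 121 + 4 = 126

126


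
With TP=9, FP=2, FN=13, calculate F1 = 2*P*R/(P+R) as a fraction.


F1 = 2 * P * R / (P + R)
P = TP/(TP+FP) = 9/11 = 9/11
R = TP/(TP+FN) = 9/22 = 9/22
2 * P * R = 2 * 9/11 * 9/22 = 81/121
P + R = 9/11 + 9/22 = 27/22
F1 = 81/121 / 27/22 = 6/11

6/11


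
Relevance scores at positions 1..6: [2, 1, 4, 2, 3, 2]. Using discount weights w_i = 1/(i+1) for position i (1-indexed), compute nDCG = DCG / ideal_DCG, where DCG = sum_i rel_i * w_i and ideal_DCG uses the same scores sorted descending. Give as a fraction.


Position discount weights w_i = 1/(i+1) for i=1..6:
Weights = [1/2, 1/3, 1/4, 1/5, 1/6, 1/7]
Actual relevance: [2, 1, 4, 2, 3, 2]
DCG = 2/2 + 1/3 + 4/4 + 2/5 + 3/6 + 2/7 = 739/210
Ideal relevance (sorted desc): [4, 3, 2, 2, 2, 1]
Ideal DCG = 4/2 + 3/3 + 2/4 + 2/5 + 2/6 + 1/7 = 919/210
nDCG = DCG / ideal_DCG = 739/210 / 919/210 = 739/919

739/919


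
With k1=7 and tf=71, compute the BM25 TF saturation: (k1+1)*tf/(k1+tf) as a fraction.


BM25 TF component = (k1+1)*tf / (k1+tf)
k1 = 7, tf = 71
Numerator = (7+1)*71 = 568
Denominator = 7 + 71 = 78
= 568/78 = 284/39

284/39


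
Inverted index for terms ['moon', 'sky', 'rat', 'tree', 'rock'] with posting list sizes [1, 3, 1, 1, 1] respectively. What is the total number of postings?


Summing posting list sizes:
'moon': 1 postings
'sky': 3 postings
'rat': 1 postings
'tree': 1 postings
'rock': 1 postings
Total = 1 + 3 + 1 + 1 + 1 = 7

7


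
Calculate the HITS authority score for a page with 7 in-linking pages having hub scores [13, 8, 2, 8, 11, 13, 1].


Authority = sum of hub scores of in-linkers
In-link 1: hub score = 13
In-link 2: hub score = 8
In-link 3: hub score = 2
In-link 4: hub score = 8
In-link 5: hub score = 11
In-link 6: hub score = 13
In-link 7: hub score = 1
Authority = 13 + 8 + 2 + 8 + 11 + 13 + 1 = 56

56


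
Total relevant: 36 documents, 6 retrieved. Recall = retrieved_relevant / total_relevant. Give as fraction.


Recall = retrieved_relevant / total_relevant
= 6 / 36
= 6 / (6 + 30)
= 1/6

1/6


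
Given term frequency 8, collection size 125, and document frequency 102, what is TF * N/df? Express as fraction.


TF * (N/df)
= 8 * (125/102)
= 8 * 125/102
= 500/51

500/51


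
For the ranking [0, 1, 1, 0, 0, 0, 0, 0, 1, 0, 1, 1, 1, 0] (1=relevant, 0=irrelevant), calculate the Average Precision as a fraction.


Computing P@k for each relevant position:
Position 1: not relevant
Position 2: relevant, P@2 = 1/2 = 1/2
Position 3: relevant, P@3 = 2/3 = 2/3
Position 4: not relevant
Position 5: not relevant
Position 6: not relevant
Position 7: not relevant
Position 8: not relevant
Position 9: relevant, P@9 = 3/9 = 1/3
Position 10: not relevant
Position 11: relevant, P@11 = 4/11 = 4/11
Position 12: relevant, P@12 = 5/12 = 5/12
Position 13: relevant, P@13 = 6/13 = 6/13
Position 14: not relevant
Sum of P@k = 1/2 + 2/3 + 1/3 + 4/11 + 5/12 + 6/13 = 4705/1716
AP = 4705/1716 / 6 = 4705/10296

4705/10296


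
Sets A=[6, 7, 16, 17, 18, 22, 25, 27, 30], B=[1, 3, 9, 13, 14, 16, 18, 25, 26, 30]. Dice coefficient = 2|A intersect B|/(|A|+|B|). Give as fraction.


A intersect B = [16, 18, 25, 30]
|A intersect B| = 4
|A| = 9, |B| = 10
Dice = 2*4 / (9+10)
= 8 / 19 = 8/19

8/19


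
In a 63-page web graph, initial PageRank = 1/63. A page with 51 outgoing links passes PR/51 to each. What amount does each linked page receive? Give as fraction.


Initial PR = 1/63 = 1/63
Outlinks = 51
Contribution per link = PR / outlinks
= 1/63 / 51
= 1/3213

1/3213


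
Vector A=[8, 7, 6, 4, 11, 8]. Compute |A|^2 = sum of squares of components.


|A|^2 = sum of squared components
A[0]^2 = 8^2 = 64
A[1]^2 = 7^2 = 49
A[2]^2 = 6^2 = 36
A[3]^2 = 4^2 = 16
A[4]^2 = 11^2 = 121
A[5]^2 = 8^2 = 64
Sum = 64 + 49 + 36 + 16 + 121 + 64 = 350

350


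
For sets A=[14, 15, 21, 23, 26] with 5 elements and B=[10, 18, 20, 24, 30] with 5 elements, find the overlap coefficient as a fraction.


A intersect B = []
|A intersect B| = 0
min(|A|, |B|) = min(5, 5) = 5
Overlap = 0 / 5 = 0

0


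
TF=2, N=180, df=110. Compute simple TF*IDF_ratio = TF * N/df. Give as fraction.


TF * (N/df)
= 2 * (180/110)
= 2 * 18/11
= 36/11

36/11


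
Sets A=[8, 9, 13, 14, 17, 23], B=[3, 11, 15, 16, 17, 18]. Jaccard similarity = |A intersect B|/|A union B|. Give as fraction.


A intersect B = [17]
|A intersect B| = 1
A union B = [3, 8, 9, 11, 13, 14, 15, 16, 17, 18, 23]
|A union B| = 11
Jaccard = 1/11 = 1/11

1/11


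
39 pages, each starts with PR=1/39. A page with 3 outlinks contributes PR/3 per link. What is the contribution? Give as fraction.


Initial PR = 1/39 = 1/39
Outlinks = 3
Contribution per link = PR / outlinks
= 1/39 / 3
= 1/117

1/117


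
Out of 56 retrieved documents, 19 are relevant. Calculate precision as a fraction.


Precision = relevant_retrieved / total_retrieved
= 19 / 56
= 19 / (19 + 37)
= 19/56

19/56


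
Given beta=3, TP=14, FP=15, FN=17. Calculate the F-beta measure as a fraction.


P = TP/(TP+FP) = 14/29 = 14/29
R = TP/(TP+FN) = 14/31 = 14/31
beta^2 = 3^2 = 9
(1 + beta^2) = 10
Numerator = (1+beta^2)*P*R = 1960/899
Denominator = beta^2*P + R = 126/29 + 14/31 = 4312/899
F_beta = 5/11

5/11


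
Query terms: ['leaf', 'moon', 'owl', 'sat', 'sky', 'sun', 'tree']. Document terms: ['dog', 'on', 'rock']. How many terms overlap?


Query terms: ['leaf', 'moon', 'owl', 'sat', 'sky', 'sun', 'tree']
Document terms: ['dog', 'on', 'rock']
Common terms: []
Overlap count = 0

0


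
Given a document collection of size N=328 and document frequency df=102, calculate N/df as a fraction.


IDF ratio = N / df
= 328 / 102
= 164/51

164/51


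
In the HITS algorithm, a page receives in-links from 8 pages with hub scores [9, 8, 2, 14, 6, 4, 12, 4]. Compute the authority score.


Authority = sum of hub scores of in-linkers
In-link 1: hub score = 9
In-link 2: hub score = 8
In-link 3: hub score = 2
In-link 4: hub score = 14
In-link 5: hub score = 6
In-link 6: hub score = 4
In-link 7: hub score = 12
In-link 8: hub score = 4
Authority = 9 + 8 + 2 + 14 + 6 + 4 + 12 + 4 = 59

59


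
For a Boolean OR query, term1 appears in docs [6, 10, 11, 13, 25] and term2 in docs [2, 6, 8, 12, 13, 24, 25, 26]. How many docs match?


Boolean OR: find union of posting lists
term1 docs: [6, 10, 11, 13, 25]
term2 docs: [2, 6, 8, 12, 13, 24, 25, 26]
Union: [2, 6, 8, 10, 11, 12, 13, 24, 25, 26]
|union| = 10

10


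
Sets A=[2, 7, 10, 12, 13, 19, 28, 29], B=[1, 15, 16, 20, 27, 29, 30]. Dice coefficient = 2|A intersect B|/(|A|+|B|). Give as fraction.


A intersect B = [29]
|A intersect B| = 1
|A| = 8, |B| = 7
Dice = 2*1 / (8+7)
= 2 / 15 = 2/15

2/15


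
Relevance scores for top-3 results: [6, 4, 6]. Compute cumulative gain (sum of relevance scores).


Cumulative Gain = sum of relevance scores
Position 1: rel=6, running sum=6
Position 2: rel=4, running sum=10
Position 3: rel=6, running sum=16
CG = 16

16


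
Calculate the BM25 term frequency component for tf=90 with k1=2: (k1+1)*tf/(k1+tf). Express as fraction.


BM25 TF component = (k1+1)*tf / (k1+tf)
k1 = 2, tf = 90
Numerator = (2+1)*90 = 270
Denominator = 2 + 90 = 92
= 270/92 = 135/46

135/46


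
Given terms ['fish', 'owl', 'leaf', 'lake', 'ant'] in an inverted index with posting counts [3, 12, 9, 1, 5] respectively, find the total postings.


Summing posting list sizes:
'fish': 3 postings
'owl': 12 postings
'leaf': 9 postings
'lake': 1 postings
'ant': 5 postings
Total = 3 + 12 + 9 + 1 + 5 = 30

30


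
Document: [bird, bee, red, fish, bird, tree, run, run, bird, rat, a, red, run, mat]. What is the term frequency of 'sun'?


Document has 14 words
Scanning for 'sun':
Term not found in document
Count = 0

0


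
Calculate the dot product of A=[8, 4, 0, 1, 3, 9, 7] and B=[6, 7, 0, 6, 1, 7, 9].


Dot product = sum of element-wise products
A[0]*B[0] = 8*6 = 48
A[1]*B[1] = 4*7 = 28
A[2]*B[2] = 0*0 = 0
A[3]*B[3] = 1*6 = 6
A[4]*B[4] = 3*1 = 3
A[5]*B[5] = 9*7 = 63
A[6]*B[6] = 7*9 = 63
Sum = 48 + 28 + 0 + 6 + 3 + 63 + 63 = 211

211


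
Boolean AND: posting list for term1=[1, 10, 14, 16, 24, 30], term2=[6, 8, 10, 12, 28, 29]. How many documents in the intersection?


Boolean AND: find intersection of posting lists
term1 docs: [1, 10, 14, 16, 24, 30]
term2 docs: [6, 8, 10, 12, 28, 29]
Intersection: [10]
|intersection| = 1

1


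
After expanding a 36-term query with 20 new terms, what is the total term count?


Original terms: 36
Expansion terms: 20
Total = 36 + 20 = 56

56


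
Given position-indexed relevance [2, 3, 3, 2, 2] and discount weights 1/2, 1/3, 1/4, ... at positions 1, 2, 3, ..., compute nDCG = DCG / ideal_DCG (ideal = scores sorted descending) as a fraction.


Position discount weights w_i = 1/(i+1) for i=1..5:
Weights = [1/2, 1/3, 1/4, 1/5, 1/6]
Actual relevance: [2, 3, 3, 2, 2]
DCG = 2/2 + 3/3 + 3/4 + 2/5 + 2/6 = 209/60
Ideal relevance (sorted desc): [3, 3, 2, 2, 2]
Ideal DCG = 3/2 + 3/3 + 2/4 + 2/5 + 2/6 = 56/15
nDCG = DCG / ideal_DCG = 209/60 / 56/15 = 209/224

209/224


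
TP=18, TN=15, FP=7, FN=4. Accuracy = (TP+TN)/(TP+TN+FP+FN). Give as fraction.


Accuracy = (TP + TN) / (TP + TN + FP + FN)
TP + TN = 18 + 15 = 33
Total = 18 + 15 + 7 + 4 = 44
Accuracy = 33 / 44 = 3/4

3/4


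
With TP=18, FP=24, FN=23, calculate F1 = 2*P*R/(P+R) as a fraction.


F1 = 2 * P * R / (P + R)
P = TP/(TP+FP) = 18/42 = 3/7
R = TP/(TP+FN) = 18/41 = 18/41
2 * P * R = 2 * 3/7 * 18/41 = 108/287
P + R = 3/7 + 18/41 = 249/287
F1 = 108/287 / 249/287 = 36/83

36/83


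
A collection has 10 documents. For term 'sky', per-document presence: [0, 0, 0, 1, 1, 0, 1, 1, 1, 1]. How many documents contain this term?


Checking each document for 'sky':
Doc 1: absent
Doc 2: absent
Doc 3: absent
Doc 4: present
Doc 5: present
Doc 6: absent
Doc 7: present
Doc 8: present
Doc 9: present
Doc 10: present
df = sum of presences = 0 + 0 + 0 + 1 + 1 + 0 + 1 + 1 + 1 + 1 = 6

6


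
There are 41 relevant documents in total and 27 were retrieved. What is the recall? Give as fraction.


Recall = retrieved_relevant / total_relevant
= 27 / 41
= 27 / (27 + 14)
= 27/41

27/41


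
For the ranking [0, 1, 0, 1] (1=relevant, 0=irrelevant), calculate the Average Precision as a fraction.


Computing P@k for each relevant position:
Position 1: not relevant
Position 2: relevant, P@2 = 1/2 = 1/2
Position 3: not relevant
Position 4: relevant, P@4 = 2/4 = 1/2
Sum of P@k = 1/2 + 1/2 = 1
AP = 1 / 2 = 1/2

1/2


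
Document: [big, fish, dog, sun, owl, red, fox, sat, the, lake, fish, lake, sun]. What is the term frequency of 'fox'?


Document has 13 words
Scanning for 'fox':
Found at positions: [6]
Count = 1

1


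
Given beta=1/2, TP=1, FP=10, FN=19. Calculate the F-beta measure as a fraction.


P = TP/(TP+FP) = 1/11 = 1/11
R = TP/(TP+FN) = 1/20 = 1/20
beta^2 = 1/2^2 = 1/4
(1 + beta^2) = 5/4
Numerator = (1+beta^2)*P*R = 1/176
Denominator = beta^2*P + R = 1/44 + 1/20 = 4/55
F_beta = 5/64

5/64


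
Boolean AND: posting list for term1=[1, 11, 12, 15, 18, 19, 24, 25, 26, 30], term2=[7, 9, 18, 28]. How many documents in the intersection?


Boolean AND: find intersection of posting lists
term1 docs: [1, 11, 12, 15, 18, 19, 24, 25, 26, 30]
term2 docs: [7, 9, 18, 28]
Intersection: [18]
|intersection| = 1

1


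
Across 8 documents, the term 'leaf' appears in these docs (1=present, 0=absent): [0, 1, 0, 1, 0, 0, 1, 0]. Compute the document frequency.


Checking each document for 'leaf':
Doc 1: absent
Doc 2: present
Doc 3: absent
Doc 4: present
Doc 5: absent
Doc 6: absent
Doc 7: present
Doc 8: absent
df = sum of presences = 0 + 1 + 0 + 1 + 0 + 0 + 1 + 0 = 3

3


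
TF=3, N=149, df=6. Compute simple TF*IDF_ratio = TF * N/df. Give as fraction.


TF * (N/df)
= 3 * (149/6)
= 3 * 149/6
= 149/2

149/2


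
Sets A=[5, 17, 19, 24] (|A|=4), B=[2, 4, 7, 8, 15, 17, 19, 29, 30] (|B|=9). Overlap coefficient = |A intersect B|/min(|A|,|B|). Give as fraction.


A intersect B = [17, 19]
|A intersect B| = 2
min(|A|, |B|) = min(4, 9) = 4
Overlap = 2 / 4 = 1/2

1/2


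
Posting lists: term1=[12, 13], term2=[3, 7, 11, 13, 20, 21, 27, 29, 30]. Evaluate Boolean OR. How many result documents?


Boolean OR: find union of posting lists
term1 docs: [12, 13]
term2 docs: [3, 7, 11, 13, 20, 21, 27, 29, 30]
Union: [3, 7, 11, 12, 13, 20, 21, 27, 29, 30]
|union| = 10

10


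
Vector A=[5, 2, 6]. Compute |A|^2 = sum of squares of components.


|A|^2 = sum of squared components
A[0]^2 = 5^2 = 25
A[1]^2 = 2^2 = 4
A[2]^2 = 6^2 = 36
Sum = 25 + 4 + 36 = 65

65


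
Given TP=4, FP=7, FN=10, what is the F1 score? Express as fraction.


F1 = 2 * P * R / (P + R)
P = TP/(TP+FP) = 4/11 = 4/11
R = TP/(TP+FN) = 4/14 = 2/7
2 * P * R = 2 * 4/11 * 2/7 = 16/77
P + R = 4/11 + 2/7 = 50/77
F1 = 16/77 / 50/77 = 8/25

8/25
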